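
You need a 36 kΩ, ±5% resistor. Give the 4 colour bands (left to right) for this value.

orange, blue, orange, gold

36000 Ω = 36 × 10^3.
3 → orange
6 → blue
Multiplier 10^3 → orange.
±5% tolerance → gold.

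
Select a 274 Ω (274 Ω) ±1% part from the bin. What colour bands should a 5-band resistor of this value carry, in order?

274 Ω = 274 × 10^0.
2 → red
7 → violet
4 → yellow
Multiplier 10^0 → black.
±1% tolerance → brown.

red, violet, yellow, black, brown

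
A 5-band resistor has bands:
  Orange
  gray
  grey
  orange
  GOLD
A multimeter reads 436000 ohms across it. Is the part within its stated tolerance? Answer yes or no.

no

Orange → 3 (first significant figure)
Grey → 8 (second significant figure)
Grey → 8 (third significant figure)
Orange → ×10^3 multiplier
Gold → ±5% tolerance
388 × 1000 = 388000 Ω
Allowed range: 368600 Ω to 407400 Ω.
436000 ohms lies outside that range.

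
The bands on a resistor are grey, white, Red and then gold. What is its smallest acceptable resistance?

Grey → 8 (first significant figure)
White → 9 (second significant figure)
Red → ×10^2 multiplier
Gold → ±5% tolerance
89 × 100 = 8900 Ω
Smallest = 8900 × (1 − 5/100) = 8455 Ω.

8455 Ω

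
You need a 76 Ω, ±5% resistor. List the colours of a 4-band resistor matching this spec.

violet, blue, black, gold

76 Ω = 76 × 10^0.
7 → violet
6 → blue
Multiplier 10^0 → black.
±5% tolerance → gold.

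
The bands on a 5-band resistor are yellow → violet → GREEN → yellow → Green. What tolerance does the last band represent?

The last band, green, is the tolerance band.
Green corresponds to ±0.5%.

±0.5%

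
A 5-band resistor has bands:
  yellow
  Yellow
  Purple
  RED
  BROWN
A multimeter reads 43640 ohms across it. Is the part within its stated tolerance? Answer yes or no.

Yellow → 4 (first significant figure)
Yellow → 4 (second significant figure)
Violet → 7 (third significant figure)
Red → ×10^2 multiplier
Brown → ±1% tolerance
447 × 100 = 44700 Ω
Allowed range: 44253 Ω to 45147 Ω.
43640 ohms lies outside that range.

no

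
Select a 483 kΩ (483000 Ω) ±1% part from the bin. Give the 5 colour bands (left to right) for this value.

483000 Ω = 483 × 10^3.
4 → yellow
8 → grey
3 → orange
Multiplier 10^3 → orange.
±1% tolerance → brown.

yellow, grey, orange, orange, brown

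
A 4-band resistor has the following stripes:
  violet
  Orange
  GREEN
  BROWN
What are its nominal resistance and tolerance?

Violet → 7 (first significant figure)
Orange → 3 (second significant figure)
Green → ×10^5 multiplier
Brown → ±1% tolerance
73 × 100000 = 7300000 Ω

7300000 Ω ±1%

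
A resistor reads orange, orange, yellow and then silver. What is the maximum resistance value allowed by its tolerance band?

Orange → 3 (first significant figure)
Orange → 3 (second significant figure)
Yellow → ×10^4 multiplier
Silver → ±10% tolerance
33 × 10000 = 330000 Ω
Maximum = 330000 × (1 + 10/100) = 363000 Ω.

363000 Ω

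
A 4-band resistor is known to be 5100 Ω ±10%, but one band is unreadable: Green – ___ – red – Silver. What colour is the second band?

5100 Ω = 51 × 10^2.
The second band gives digit 1 of the significand, and 1 is brown.

brown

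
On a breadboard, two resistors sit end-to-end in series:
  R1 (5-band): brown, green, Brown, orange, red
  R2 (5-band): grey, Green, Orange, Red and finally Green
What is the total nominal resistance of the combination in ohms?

R1: brown, green, brown → 151; orange ×10^3 → 151000 Ω.
R2: grey, green, orange → 853; red ×10^2 → 85300 Ω.
Series: 151000 + 85300 = 236300 Ω.

236300 Ω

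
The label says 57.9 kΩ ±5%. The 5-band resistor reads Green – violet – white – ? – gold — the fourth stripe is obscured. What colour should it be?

57900 Ω = 579 × 10^2.
The fourth band is the multiplier, 10^2, which is red.

red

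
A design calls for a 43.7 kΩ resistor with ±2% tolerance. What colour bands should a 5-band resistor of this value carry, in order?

yellow, orange, violet, red, red

43700 Ω = 437 × 10^2.
4 → yellow
3 → orange
7 → violet
Multiplier 10^2 → red.
±2% tolerance → red.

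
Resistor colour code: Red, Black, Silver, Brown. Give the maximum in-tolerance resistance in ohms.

0.202 Ω

Red → 2 (first significant figure)
Black → 0 (second significant figure)
Silver → ×0.01 multiplier
Brown → ±1% tolerance
20 × 0.01 = 0.2 Ω
Maximum = 0.2 × (1 + 1/100) = 0.202 Ω.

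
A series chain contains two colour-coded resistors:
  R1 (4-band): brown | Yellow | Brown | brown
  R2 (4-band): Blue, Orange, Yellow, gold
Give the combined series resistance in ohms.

R1: brown, yellow → 14; brown ×10 → 140 Ω.
R2: blue, orange → 63; yellow ×10^4 → 630000 Ω.
Series: 140 + 630000 = 630140 Ω.

630140 Ω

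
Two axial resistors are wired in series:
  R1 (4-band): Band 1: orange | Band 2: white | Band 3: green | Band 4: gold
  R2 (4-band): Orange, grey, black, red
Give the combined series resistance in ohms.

R1: orange, white → 39; green ×10^5 → 3900000 Ω.
R2: orange, grey → 38; black ×1 → 38 Ω.
Series: 3900000 + 38 = 3900038 Ω.

3900038 Ω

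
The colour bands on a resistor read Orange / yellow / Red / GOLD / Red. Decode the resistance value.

Orange → 3 (first significant figure)
Yellow → 4 (second significant figure)
Red → 2 (third significant figure)
Gold → ×0.1 multiplier
342 × 0.1 = 34.2 Ω

34.2 Ω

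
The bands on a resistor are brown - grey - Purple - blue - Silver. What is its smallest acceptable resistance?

Brown → 1 (first significant figure)
Grey → 8 (second significant figure)
Violet → 7 (third significant figure)
Blue → ×10^6 multiplier
Silver → ±10% tolerance
187 × 1000000 = 187000000 Ω
Smallest = 187000000 × (1 − 10/100) = 168300000 Ω.

168300000 Ω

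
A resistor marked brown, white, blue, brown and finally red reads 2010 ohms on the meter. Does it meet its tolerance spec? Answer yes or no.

Brown → 1 (first significant figure)
White → 9 (second significant figure)
Blue → 6 (third significant figure)
Brown → ×10 multiplier
Red → ±2% tolerance
196 × 10 = 1960 Ω
Allowed range: 1920.8 Ω to 1999.2 Ω.
2010 ohms lies outside that range.

no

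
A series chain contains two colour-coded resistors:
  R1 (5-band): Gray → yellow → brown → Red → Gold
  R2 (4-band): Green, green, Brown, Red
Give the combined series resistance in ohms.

84650 Ω

R1: grey, yellow, brown → 841; red ×10^2 → 84100 Ω.
R2: green, green → 55; brown ×10 → 550 Ω.
Series: 84100 + 550 = 84650 Ω.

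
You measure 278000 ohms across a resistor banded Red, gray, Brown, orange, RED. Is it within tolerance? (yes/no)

yes

Red → 2 (first significant figure)
Grey → 8 (second significant figure)
Brown → 1 (third significant figure)
Orange → ×10^3 multiplier
Red → ±2% tolerance
281 × 1000 = 281000 Ω
Allowed range: 275380 Ω to 286620 Ω.
278000 ohms lies inside that range.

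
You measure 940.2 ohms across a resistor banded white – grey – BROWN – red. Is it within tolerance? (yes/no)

no

White → 9 (first significant figure)
Grey → 8 (second significant figure)
Brown → ×10 multiplier
Red → ±2% tolerance
98 × 10 = 980 Ω
Allowed range: 960.4 Ω to 999.6 Ω.
940.2 ohms lies outside that range.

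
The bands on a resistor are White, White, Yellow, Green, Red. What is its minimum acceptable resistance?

97412000 Ω

White → 9 (first significant figure)
White → 9 (second significant figure)
Yellow → 4 (third significant figure)
Green → ×10^5 multiplier
Red → ±2% tolerance
994 × 100000 = 99400000 Ω
Minimum = 99400000 × (1 − 2/100) = 97412000 Ω.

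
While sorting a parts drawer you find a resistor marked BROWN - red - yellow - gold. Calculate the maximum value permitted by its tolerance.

Brown → 1 (first significant figure)
Red → 2 (second significant figure)
Yellow → ×10^4 multiplier
Gold → ±5% tolerance
12 × 10000 = 120000 Ω
Maximum = 120000 × (1 + 5/100) = 126000 Ω.

126000 Ω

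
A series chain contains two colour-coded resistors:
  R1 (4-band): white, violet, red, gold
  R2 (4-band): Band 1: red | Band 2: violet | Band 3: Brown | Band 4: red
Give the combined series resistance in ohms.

9970 Ω

R1: white, violet → 97; red ×10^2 → 9700 Ω.
R2: red, violet → 27; brown ×10 → 270 Ω.
Series: 9700 + 270 = 9970 Ω.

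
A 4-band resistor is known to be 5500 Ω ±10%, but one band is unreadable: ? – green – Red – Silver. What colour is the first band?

green

5500 Ω = 55 × 10^2.
The first band gives digit 5 of the significand, and 5 is green.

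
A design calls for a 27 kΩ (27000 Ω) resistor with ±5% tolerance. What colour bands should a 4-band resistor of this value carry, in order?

27000 Ω = 27 × 10^3.
2 → red
7 → violet
Multiplier 10^3 → orange.
±5% tolerance → gold.

red, violet, orange, gold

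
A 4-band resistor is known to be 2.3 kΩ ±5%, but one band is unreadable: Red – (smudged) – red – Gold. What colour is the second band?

orange

2300 Ω = 23 × 10^2.
The second band gives digit 3 of the significand, and 3 is orange.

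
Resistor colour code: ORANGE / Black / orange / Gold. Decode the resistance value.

Orange → 3 (first significant figure)
Black → 0 (second significant figure)
Orange → ×10^3 multiplier
30 × 1000 = 30000 Ω

30000 Ω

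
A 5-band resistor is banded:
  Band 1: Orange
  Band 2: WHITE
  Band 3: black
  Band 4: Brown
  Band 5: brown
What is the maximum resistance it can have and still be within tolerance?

Orange → 3 (first significant figure)
White → 9 (second significant figure)
Black → 0 (third significant figure)
Brown → ×10 multiplier
Brown → ±1% tolerance
390 × 10 = 3900 Ω
Maximum = 3900 × (1 + 1/100) = 3939 Ω.

3939 Ω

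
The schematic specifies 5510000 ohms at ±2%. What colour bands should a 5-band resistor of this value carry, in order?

5510000 Ω = 551 × 10^4.
5 → green
5 → green
1 → brown
Multiplier 10^4 → yellow.
±2% tolerance → red.

green, green, brown, yellow, red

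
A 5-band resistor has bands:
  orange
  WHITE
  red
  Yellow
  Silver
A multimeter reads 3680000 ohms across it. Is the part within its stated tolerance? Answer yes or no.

yes

Orange → 3 (first significant figure)
White → 9 (second significant figure)
Red → 2 (third significant figure)
Yellow → ×10^4 multiplier
Silver → ±10% tolerance
392 × 10000 = 3920000 Ω
Allowed range: 3528000 Ω to 4312000 Ω.
3680000 ohms lies inside that range.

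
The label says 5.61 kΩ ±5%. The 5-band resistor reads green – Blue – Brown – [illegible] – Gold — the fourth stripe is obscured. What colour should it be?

5610 Ω = 561 × 10^1.
The fourth band is the multiplier, 10^1, which is brown.

brown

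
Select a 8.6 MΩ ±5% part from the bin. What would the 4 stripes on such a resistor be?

grey, blue, green, gold

8600000 Ω = 86 × 10^5.
8 → grey
6 → blue
Multiplier 10^5 → green.
±5% tolerance → gold.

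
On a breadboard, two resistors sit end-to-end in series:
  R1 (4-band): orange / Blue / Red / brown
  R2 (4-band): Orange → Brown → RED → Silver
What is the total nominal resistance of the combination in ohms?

R1: orange, blue → 36; red ×10^2 → 3600 Ω.
R2: orange, brown → 31; red ×10^2 → 3100 Ω.
Series: 3600 + 3100 = 6700 Ω.

6700 Ω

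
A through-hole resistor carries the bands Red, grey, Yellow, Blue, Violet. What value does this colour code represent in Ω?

Red → 2 (first significant figure)
Grey → 8 (second significant figure)
Yellow → 4 (third significant figure)
Blue → ×10^6 multiplier
284 × 1000000 = 284000000 Ω

284000000 Ω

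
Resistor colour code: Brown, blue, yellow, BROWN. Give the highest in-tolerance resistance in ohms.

161600 Ω

Brown → 1 (first significant figure)
Blue → 6 (second significant figure)
Yellow → ×10^4 multiplier
Brown → ±1% tolerance
16 × 10000 = 160000 Ω
Highest = 160000 × (1 + 1/100) = 161600 Ω.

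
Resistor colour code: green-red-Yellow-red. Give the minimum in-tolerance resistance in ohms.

Green → 5 (first significant figure)
Red → 2 (second significant figure)
Yellow → ×10^4 multiplier
Red → ±2% tolerance
52 × 10000 = 520000 Ω
Minimum = 520000 × (1 − 2/100) = 509600 Ω.

509600 Ω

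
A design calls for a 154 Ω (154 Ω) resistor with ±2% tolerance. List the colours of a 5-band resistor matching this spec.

brown, green, yellow, black, red

154 Ω = 154 × 10^0.
1 → brown
5 → green
4 → yellow
Multiplier 10^0 → black.
±2% tolerance → red.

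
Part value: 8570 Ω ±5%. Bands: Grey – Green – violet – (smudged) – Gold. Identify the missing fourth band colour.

8570 Ω = 857 × 10^1.
The fourth band is the multiplier, 10^1, which is brown.

brown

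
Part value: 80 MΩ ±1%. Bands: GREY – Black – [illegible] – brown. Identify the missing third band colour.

80000000 Ω = 80 × 10^6.
The third band is the multiplier, 10^6, which is blue.

blue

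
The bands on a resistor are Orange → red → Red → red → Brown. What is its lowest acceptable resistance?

31878 Ω

Orange → 3 (first significant figure)
Red → 2 (second significant figure)
Red → 2 (third significant figure)
Red → ×10^2 multiplier
Brown → ±1% tolerance
322 × 100 = 32200 Ω
Lowest = 32200 × (1 − 1/100) = 31878 Ω.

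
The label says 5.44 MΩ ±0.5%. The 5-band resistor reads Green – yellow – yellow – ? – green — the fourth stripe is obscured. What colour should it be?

yellow

5440000 Ω = 544 × 10^4.
The fourth band is the multiplier, 10^4, which is yellow.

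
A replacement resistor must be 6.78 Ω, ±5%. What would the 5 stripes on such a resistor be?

blue, violet, grey, silver, gold

6.78 Ω = 678 × 10^-2.
6 → blue
7 → violet
8 → grey
Multiplier 10^-2 → silver.
±5% tolerance → gold.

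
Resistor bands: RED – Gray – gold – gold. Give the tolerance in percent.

±5%

The last band, gold, is the tolerance band.
Gold corresponds to ±5%.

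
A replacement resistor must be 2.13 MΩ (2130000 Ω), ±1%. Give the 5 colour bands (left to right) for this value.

2130000 Ω = 213 × 10^4.
2 → red
1 → brown
3 → orange
Multiplier 10^4 → yellow.
±1% tolerance → brown.

red, brown, orange, yellow, brown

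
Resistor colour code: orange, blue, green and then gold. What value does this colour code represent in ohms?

Orange → 3 (first significant figure)
Blue → 6 (second significant figure)
Green → ×10^5 multiplier
36 × 100000 = 3600000 Ω

3600000 Ω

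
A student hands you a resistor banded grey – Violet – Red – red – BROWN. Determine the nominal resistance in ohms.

87200 Ω

Grey → 8 (first significant figure)
Violet → 7 (second significant figure)
Red → 2 (third significant figure)
Red → ×10^2 multiplier
872 × 100 = 87200 Ω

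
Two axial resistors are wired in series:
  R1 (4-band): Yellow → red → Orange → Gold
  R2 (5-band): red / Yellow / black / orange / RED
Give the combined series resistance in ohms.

R1: yellow, red → 42; orange ×10^3 → 42000 Ω.
R2: red, yellow, black → 240; orange ×10^3 → 240000 Ω.
Series: 42000 + 240000 = 282000 Ω.

282000 Ω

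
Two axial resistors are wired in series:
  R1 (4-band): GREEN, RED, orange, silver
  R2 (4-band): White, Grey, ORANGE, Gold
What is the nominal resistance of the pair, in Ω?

150000 Ω

R1: green, red → 52; orange ×10^3 → 52000 Ω.
R2: white, grey → 98; orange ×10^3 → 98000 Ω.
Series: 52000 + 98000 = 150000 Ω.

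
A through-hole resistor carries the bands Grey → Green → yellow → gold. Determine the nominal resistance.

850000 Ω

Grey → 8 (first significant figure)
Green → 5 (second significant figure)
Yellow → ×10^4 multiplier
85 × 10000 = 850000 Ω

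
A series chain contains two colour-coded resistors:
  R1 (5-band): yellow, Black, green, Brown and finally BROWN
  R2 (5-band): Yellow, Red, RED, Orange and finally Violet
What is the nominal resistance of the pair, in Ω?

426050 Ω

R1: yellow, black, green → 405; brown ×10 → 4050 Ω.
R2: yellow, red, red → 422; orange ×10^3 → 422000 Ω.
Series: 4050 + 422000 = 426050 Ω.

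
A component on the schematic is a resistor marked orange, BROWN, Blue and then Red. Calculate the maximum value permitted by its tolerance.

31620000 Ω

Orange → 3 (first significant figure)
Brown → 1 (second significant figure)
Blue → ×10^6 multiplier
Red → ±2% tolerance
31 × 1000000 = 31000000 Ω
Maximum = 31000000 × (1 + 2/100) = 31620000 Ω.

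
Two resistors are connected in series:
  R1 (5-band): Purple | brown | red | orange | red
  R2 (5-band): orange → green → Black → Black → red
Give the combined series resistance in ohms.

R1: violet, brown, red → 712; orange ×10^3 → 712000 Ω.
R2: orange, green, black → 350; black ×1 → 350 Ω.
Series: 712000 + 350 = 712350 Ω.

712350 Ω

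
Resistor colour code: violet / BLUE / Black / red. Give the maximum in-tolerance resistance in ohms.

Violet → 7 (first significant figure)
Blue → 6 (second significant figure)
Black → ×1 multiplier
Red → ±2% tolerance
76 × 1 = 76 Ω
Maximum = 76 × (1 + 2/100) = 77.52 Ω.

77.52 Ω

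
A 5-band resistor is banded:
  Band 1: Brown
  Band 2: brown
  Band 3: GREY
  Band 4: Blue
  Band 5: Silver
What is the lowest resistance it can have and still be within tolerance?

Brown → 1 (first significant figure)
Brown → 1 (second significant figure)
Grey → 8 (third significant figure)
Blue → ×10^6 multiplier
Silver → ±10% tolerance
118 × 1000000 = 118000000 Ω
Lowest = 118000000 × (1 − 10/100) = 106200000 Ω.

106200000 Ω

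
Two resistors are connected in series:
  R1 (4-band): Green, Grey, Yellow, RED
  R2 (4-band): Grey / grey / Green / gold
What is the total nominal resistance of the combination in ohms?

9380000 Ω

R1: green, grey → 58; yellow ×10^4 → 580000 Ω.
R2: grey, grey → 88; green ×10^5 → 8800000 Ω.
Series: 580000 + 8800000 = 9380000 Ω.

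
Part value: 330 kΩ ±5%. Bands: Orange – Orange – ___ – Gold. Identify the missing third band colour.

330000 Ω = 33 × 10^4.
The third band is the multiplier, 10^4, which is yellow.

yellow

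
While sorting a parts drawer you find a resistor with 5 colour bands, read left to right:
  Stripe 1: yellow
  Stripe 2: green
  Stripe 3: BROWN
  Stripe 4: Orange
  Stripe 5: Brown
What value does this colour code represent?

451000 Ω

Yellow → 4 (first significant figure)
Green → 5 (second significant figure)
Brown → 1 (third significant figure)
Orange → ×10^3 multiplier
451 × 1000 = 451000 Ω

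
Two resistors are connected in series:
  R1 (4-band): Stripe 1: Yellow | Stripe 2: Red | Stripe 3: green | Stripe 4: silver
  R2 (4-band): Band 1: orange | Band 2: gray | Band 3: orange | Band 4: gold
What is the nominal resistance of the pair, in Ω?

R1: yellow, red → 42; green ×10^5 → 4200000 Ω.
R2: orange, grey → 38; orange ×10^3 → 38000 Ω.
Series: 4200000 + 38000 = 4238000 Ω.

4238000 Ω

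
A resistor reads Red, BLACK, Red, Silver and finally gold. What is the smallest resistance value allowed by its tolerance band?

Red → 2 (first significant figure)
Black → 0 (second significant figure)
Red → 2 (third significant figure)
Silver → ×0.01 multiplier
Gold → ±5% tolerance
202 × 0.01 = 2.02 Ω
Smallest = 2.02 × (1 − 5/100) = 1.919 Ω.

1.919 Ω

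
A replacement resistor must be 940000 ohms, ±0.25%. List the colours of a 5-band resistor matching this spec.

940000 Ω = 940 × 10^3.
9 → white
4 → yellow
0 → black
Multiplier 10^3 → orange.
±0.25% tolerance → blue.

white, yellow, black, orange, blue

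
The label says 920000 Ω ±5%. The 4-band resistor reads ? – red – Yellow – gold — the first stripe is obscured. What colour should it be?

white

920000 Ω = 92 × 10^4.
The first band gives digit 9 of the significand, and 9 is white.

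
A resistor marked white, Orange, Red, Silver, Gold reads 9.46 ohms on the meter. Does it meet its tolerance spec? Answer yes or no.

White → 9 (first significant figure)
Orange → 3 (second significant figure)
Red → 2 (third significant figure)
Silver → ×0.01 multiplier
Gold → ±5% tolerance
932 × 0.01 = 9.32 Ω
Allowed range: 8.854 Ω to 9.786 Ω.
9.46 ohms lies inside that range.

yes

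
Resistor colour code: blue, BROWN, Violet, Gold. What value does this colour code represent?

Blue → 6 (first significant figure)
Brown → 1 (second significant figure)
Violet → ×10^7 multiplier
61 × 10000000 = 610000000 Ω

610000000 Ω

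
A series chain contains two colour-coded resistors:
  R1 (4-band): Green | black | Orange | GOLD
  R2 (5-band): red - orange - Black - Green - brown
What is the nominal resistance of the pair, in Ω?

R1: green, black → 50; orange ×10^3 → 50000 Ω.
R2: red, orange, black → 230; green ×10^5 → 23000000 Ω.
Series: 50000 + 23000000 = 23050000 Ω.

23050000 Ω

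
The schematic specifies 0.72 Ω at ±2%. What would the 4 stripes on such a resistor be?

violet, red, silver, red

0.72 Ω = 72 × 10^-2.
7 → violet
2 → red
Multiplier 10^-2 → silver.
±2% tolerance → red.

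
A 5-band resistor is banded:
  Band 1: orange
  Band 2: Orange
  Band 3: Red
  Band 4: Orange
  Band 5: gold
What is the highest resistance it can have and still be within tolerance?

Orange → 3 (first significant figure)
Orange → 3 (second significant figure)
Red → 2 (third significant figure)
Orange → ×10^3 multiplier
Gold → ±5% tolerance
332 × 1000 = 332000 Ω
Highest = 332000 × (1 + 5/100) = 348600 Ω.

348600 Ω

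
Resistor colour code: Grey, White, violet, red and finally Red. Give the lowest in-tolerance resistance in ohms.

Grey → 8 (first significant figure)
White → 9 (second significant figure)
Violet → 7 (third significant figure)
Red → ×10^2 multiplier
Red → ±2% tolerance
897 × 100 = 89700 Ω
Lowest = 89700 × (1 − 2/100) = 87906 Ω.

87906 Ω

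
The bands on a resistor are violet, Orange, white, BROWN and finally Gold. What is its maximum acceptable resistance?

Violet → 7 (first significant figure)
Orange → 3 (second significant figure)
White → 9 (third significant figure)
Brown → ×10 multiplier
Gold → ±5% tolerance
739 × 10 = 7390 Ω
Maximum = 7390 × (1 + 5/100) = 7759.5 Ω.

7759.5 Ω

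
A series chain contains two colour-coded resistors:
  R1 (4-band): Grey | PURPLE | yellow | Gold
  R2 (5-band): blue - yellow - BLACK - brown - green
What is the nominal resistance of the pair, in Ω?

876400 Ω

R1: grey, violet → 87; yellow ×10^4 → 870000 Ω.
R2: blue, yellow, black → 640; brown ×10 → 6400 Ω.
Series: 870000 + 6400 = 876400 Ω.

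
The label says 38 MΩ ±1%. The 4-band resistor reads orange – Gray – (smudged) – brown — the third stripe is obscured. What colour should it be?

blue

38000000 Ω = 38 × 10^6.
The third band is the multiplier, 10^6, which is blue.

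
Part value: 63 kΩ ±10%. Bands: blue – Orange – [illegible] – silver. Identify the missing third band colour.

orange

63000 Ω = 63 × 10^3.
The third band is the multiplier, 10^3, which is orange.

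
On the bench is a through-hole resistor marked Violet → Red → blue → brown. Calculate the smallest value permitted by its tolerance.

Violet → 7 (first significant figure)
Red → 2 (second significant figure)
Blue → ×10^6 multiplier
Brown → ±1% tolerance
72 × 1000000 = 72000000 Ω
Smallest = 72000000 × (1 − 1/100) = 71280000 Ω.

71280000 Ω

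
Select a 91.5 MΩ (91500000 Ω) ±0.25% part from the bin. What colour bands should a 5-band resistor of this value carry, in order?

white, brown, green, green, blue

91500000 Ω = 915 × 10^5.
9 → white
1 → brown
5 → green
Multiplier 10^5 → green.
±0.25% tolerance → blue.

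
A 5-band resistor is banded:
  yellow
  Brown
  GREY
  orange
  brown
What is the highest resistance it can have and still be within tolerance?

422180 Ω

Yellow → 4 (first significant figure)
Brown → 1 (second significant figure)
Grey → 8 (third significant figure)
Orange → ×10^3 multiplier
Brown → ±1% tolerance
418 × 1000 = 418000 Ω
Highest = 418000 × (1 + 1/100) = 422180 Ω.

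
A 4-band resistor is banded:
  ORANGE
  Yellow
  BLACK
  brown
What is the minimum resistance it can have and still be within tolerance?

33.66 Ω

Orange → 3 (first significant figure)
Yellow → 4 (second significant figure)
Black → ×1 multiplier
Brown → ±1% tolerance
34 × 1 = 34 Ω
Minimum = 34 × (1 − 1/100) = 33.66 Ω.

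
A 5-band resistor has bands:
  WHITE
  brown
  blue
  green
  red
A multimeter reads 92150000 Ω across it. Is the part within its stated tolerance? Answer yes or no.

yes

White → 9 (first significant figure)
Brown → 1 (second significant figure)
Blue → 6 (third significant figure)
Green → ×10^5 multiplier
Red → ±2% tolerance
916 × 100000 = 91600000 Ω
Allowed range: 89768000 Ω to 93432000 Ω.
92150000 Ω lies inside that range.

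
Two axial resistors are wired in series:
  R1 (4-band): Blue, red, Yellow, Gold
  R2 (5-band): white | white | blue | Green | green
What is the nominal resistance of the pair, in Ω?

R1: blue, red → 62; yellow ×10^4 → 620000 Ω.
R2: white, white, blue → 996; green ×10^5 → 99600000 Ω.
Series: 620000 + 99600000 = 100220000 Ω.

100220000 Ω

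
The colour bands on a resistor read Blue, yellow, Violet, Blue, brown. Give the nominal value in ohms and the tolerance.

Blue → 6 (first significant figure)
Yellow → 4 (second significant figure)
Violet → 7 (third significant figure)
Blue → ×10^6 multiplier
Brown → ±1% tolerance
647 × 1000000 = 647000000 Ω

647000000 Ω ±1%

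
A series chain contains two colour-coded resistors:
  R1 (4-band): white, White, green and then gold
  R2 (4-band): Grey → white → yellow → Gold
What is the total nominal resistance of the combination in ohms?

10790000 Ω

R1: white, white → 99; green ×10^5 → 9900000 Ω.
R2: grey, white → 89; yellow ×10^4 → 890000 Ω.
Series: 9900000 + 890000 = 10790000 Ω.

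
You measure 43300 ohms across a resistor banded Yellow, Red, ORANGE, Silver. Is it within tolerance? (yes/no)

Yellow → 4 (first significant figure)
Red → 2 (second significant figure)
Orange → ×10^3 multiplier
Silver → ±10% tolerance
42 × 1000 = 42000 Ω
Allowed range: 37800 Ω to 46200 Ω.
43300 ohms lies inside that range.

yes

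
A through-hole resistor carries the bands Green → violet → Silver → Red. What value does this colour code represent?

0.57 Ω

Green → 5 (first significant figure)
Violet → 7 (second significant figure)
Silver → ×0.01 multiplier
57 × 0.01 = 0.57 Ω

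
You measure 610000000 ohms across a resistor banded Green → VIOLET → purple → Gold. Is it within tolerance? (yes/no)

no

Green → 5 (first significant figure)
Violet → 7 (second significant figure)
Violet → ×10^7 multiplier
Gold → ±5% tolerance
57 × 10000000 = 570000000 Ω
Allowed range: 541500000 Ω to 598500000 Ω.
610000000 ohms lies outside that range.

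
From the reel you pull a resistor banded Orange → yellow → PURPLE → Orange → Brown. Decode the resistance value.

Orange → 3 (first significant figure)
Yellow → 4 (second significant figure)
Violet → 7 (third significant figure)
Orange → ×10^3 multiplier
347 × 1000 = 347000 Ω

347000 Ω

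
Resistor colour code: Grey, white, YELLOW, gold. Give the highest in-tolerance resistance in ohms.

934500 Ω

Grey → 8 (first significant figure)
White → 9 (second significant figure)
Yellow → ×10^4 multiplier
Gold → ±5% tolerance
89 × 10000 = 890000 Ω
Highest = 890000 × (1 + 5/100) = 934500 Ω.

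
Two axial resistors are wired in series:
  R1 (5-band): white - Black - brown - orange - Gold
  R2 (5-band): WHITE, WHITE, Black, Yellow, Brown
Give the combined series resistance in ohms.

10801000 Ω

R1: white, black, brown → 901; orange ×10^3 → 901000 Ω.
R2: white, white, black → 990; yellow ×10^4 → 9900000 Ω.
Series: 901000 + 9900000 = 10801000 Ω.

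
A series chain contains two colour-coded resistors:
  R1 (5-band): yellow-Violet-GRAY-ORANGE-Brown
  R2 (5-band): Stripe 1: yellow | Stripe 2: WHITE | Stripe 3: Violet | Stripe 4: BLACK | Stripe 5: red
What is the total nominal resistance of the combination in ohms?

R1: yellow, violet, grey → 478; orange ×10^3 → 478000 Ω.
R2: yellow, white, violet → 497; black ×1 → 497 Ω.
Series: 478000 + 497 = 478497 Ω.

478497 Ω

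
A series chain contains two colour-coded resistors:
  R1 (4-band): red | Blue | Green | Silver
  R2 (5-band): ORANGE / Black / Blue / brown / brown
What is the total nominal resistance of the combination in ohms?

2603060 Ω

R1: red, blue → 26; green ×10^5 → 2600000 Ω.
R2: orange, black, blue → 306; brown ×10 → 3060 Ω.
Series: 2600000 + 3060 = 2603060 Ω.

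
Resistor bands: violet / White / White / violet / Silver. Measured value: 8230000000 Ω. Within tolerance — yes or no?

yes

Violet → 7 (first significant figure)
White → 9 (second significant figure)
White → 9 (third significant figure)
Violet → ×10^7 multiplier
Silver → ±10% tolerance
799 × 10000000 = 7990000000 Ω
Allowed range: 7191000000 Ω to 8789000000 Ω.
8230000000 Ω lies inside that range.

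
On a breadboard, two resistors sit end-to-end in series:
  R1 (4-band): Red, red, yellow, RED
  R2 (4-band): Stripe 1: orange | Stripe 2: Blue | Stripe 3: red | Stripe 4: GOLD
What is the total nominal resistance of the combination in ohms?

R1: red, red → 22; yellow ×10^4 → 220000 Ω.
R2: orange, blue → 36; red ×10^2 → 3600 Ω.
Series: 220000 + 3600 = 223600 Ω.

223600 Ω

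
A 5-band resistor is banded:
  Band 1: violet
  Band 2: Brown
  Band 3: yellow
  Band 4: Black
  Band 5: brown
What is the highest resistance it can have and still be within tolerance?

721.14 Ω

Violet → 7 (first significant figure)
Brown → 1 (second significant figure)
Yellow → 4 (third significant figure)
Black → ×1 multiplier
Brown → ±1% tolerance
714 × 1 = 714 Ω
Highest = 714 × (1 + 1/100) = 721.14 Ω.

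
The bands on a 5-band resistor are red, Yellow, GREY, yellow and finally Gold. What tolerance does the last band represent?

The last band, gold, is the tolerance band.
Gold corresponds to ±5%.

±5%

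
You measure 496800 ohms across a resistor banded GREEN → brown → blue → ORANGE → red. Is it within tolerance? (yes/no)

Green → 5 (first significant figure)
Brown → 1 (second significant figure)
Blue → 6 (third significant figure)
Orange → ×10^3 multiplier
Red → ±2% tolerance
516 × 1000 = 516000 Ω
Allowed range: 505680 Ω to 526320 Ω.
496800 ohms lies outside that range.

no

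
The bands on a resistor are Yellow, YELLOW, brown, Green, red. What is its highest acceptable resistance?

Yellow → 4 (first significant figure)
Yellow → 4 (second significant figure)
Brown → 1 (third significant figure)
Green → ×10^5 multiplier
Red → ±2% tolerance
441 × 100000 = 44100000 Ω
Highest = 44100000 × (1 + 2/100) = 44982000 Ω.

44982000 Ω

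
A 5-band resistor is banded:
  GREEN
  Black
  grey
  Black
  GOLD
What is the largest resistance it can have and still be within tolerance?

533.4 Ω

Green → 5 (first significant figure)
Black → 0 (second significant figure)
Grey → 8 (third significant figure)
Black → ×1 multiplier
Gold → ±5% tolerance
508 × 1 = 508 Ω
Largest = 508 × (1 + 5/100) = 533.4 Ω.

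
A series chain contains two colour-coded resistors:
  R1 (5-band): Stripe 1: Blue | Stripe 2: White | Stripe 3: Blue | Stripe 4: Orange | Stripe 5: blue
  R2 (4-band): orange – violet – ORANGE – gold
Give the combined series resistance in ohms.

R1: blue, white, blue → 696; orange ×10^3 → 696000 Ω.
R2: orange, violet → 37; orange ×10^3 → 37000 Ω.
Series: 696000 + 37000 = 733000 Ω.

733000 Ω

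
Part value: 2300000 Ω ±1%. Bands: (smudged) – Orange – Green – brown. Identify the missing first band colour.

red

2300000 Ω = 23 × 10^5.
The first band gives digit 2 of the significand, and 2 is red.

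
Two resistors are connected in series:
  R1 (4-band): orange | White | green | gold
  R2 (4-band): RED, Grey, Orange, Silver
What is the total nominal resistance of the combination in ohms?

3928000 Ω

R1: orange, white → 39; green ×10^5 → 3900000 Ω.
R2: red, grey → 28; orange ×10^3 → 28000 Ω.
Series: 3900000 + 28000 = 3928000 Ω.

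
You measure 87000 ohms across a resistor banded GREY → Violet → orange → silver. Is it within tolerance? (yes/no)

Grey → 8 (first significant figure)
Violet → 7 (second significant figure)
Orange → ×10^3 multiplier
Silver → ±10% tolerance
87 × 1000 = 87000 Ω
Allowed range: 78300 Ω to 95700 Ω.
87000 ohms lies inside that range.

yes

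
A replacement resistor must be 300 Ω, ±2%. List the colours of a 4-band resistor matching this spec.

300 Ω = 30 × 10^1.
3 → orange
0 → black
Multiplier 10^1 → brown.
±2% tolerance → red.

orange, black, brown, red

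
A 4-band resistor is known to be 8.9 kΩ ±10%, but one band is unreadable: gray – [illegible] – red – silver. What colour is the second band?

white

8900 Ω = 89 × 10^2.
The second band gives digit 9 of the significand, and 9 is white.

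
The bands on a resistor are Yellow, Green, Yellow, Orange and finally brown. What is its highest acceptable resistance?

458540 Ω

Yellow → 4 (first significant figure)
Green → 5 (second significant figure)
Yellow → 4 (third significant figure)
Orange → ×10^3 multiplier
Brown → ±1% tolerance
454 × 1000 = 454000 Ω
Highest = 454000 × (1 + 1/100) = 458540 Ω.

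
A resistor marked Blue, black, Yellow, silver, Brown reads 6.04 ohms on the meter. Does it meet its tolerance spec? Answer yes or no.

yes

Blue → 6 (first significant figure)
Black → 0 (second significant figure)
Yellow → 4 (third significant figure)
Silver → ×0.01 multiplier
Brown → ±1% tolerance
604 × 0.01 = 6.04 Ω
Allowed range: 5.9796 Ω to 6.1004 Ω.
6.04 ohms lies inside that range.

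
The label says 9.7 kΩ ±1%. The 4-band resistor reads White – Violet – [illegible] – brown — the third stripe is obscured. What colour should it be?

9700 Ω = 97 × 10^2.
The third band is the multiplier, 10^2, which is red.

red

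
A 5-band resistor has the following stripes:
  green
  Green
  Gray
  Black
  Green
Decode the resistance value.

558 Ω

Green → 5 (first significant figure)
Green → 5 (second significant figure)
Grey → 8 (third significant figure)
Black → ×1 multiplier
558 × 1 = 558 Ω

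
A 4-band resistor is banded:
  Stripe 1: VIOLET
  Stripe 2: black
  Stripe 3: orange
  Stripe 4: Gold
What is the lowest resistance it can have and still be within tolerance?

Violet → 7 (first significant figure)
Black → 0 (second significant figure)
Orange → ×10^3 multiplier
Gold → ±5% tolerance
70 × 1000 = 70000 Ω
Lowest = 70000 × (1 − 5/100) = 66500 Ω.

66500 Ω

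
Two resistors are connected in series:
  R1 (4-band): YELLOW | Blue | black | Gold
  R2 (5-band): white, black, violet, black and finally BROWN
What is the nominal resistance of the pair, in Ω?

R1: yellow, blue → 46; black ×1 → 46 Ω.
R2: white, black, violet → 907; black ×1 → 907 Ω.
Series: 46 + 907 = 953 Ω.

953 Ω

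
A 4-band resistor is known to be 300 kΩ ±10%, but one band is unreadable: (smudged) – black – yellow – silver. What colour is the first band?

orange

300000 Ω = 30 × 10^4.
The first band gives digit 3 of the significand, and 3 is orange.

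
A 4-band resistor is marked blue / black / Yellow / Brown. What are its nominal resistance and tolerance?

Blue → 6 (first significant figure)
Black → 0 (second significant figure)
Yellow → ×10^4 multiplier
Brown → ±1% tolerance
60 × 10000 = 600000 Ω

600000 Ω ±1%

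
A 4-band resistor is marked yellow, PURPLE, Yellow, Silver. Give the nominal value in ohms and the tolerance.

470000 Ω ±10%

Yellow → 4 (first significant figure)
Violet → 7 (second significant figure)
Yellow → ×10^4 multiplier
Silver → ±10% tolerance
47 × 10000 = 470000 Ω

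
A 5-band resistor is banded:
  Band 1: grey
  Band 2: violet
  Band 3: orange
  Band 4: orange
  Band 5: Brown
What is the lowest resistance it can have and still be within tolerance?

864270 Ω

Grey → 8 (first significant figure)
Violet → 7 (second significant figure)
Orange → 3 (third significant figure)
Orange → ×10^3 multiplier
Brown → ±1% tolerance
873 × 1000 = 873000 Ω
Lowest = 873000 × (1 − 1/100) = 864270 Ω.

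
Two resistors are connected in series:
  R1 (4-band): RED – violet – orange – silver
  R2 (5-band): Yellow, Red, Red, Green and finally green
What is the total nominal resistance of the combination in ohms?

R1: red, violet → 27; orange ×10^3 → 27000 Ω.
R2: yellow, red, red → 422; green ×10^5 → 42200000 Ω.
Series: 27000 + 42200000 = 42227000 Ω.

42227000 Ω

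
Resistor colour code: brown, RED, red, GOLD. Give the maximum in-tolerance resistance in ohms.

Brown → 1 (first significant figure)
Red → 2 (second significant figure)
Red → ×10^2 multiplier
Gold → ±5% tolerance
12 × 100 = 1200 Ω
Maximum = 1200 × (1 + 5/100) = 1260 Ω.

1260 Ω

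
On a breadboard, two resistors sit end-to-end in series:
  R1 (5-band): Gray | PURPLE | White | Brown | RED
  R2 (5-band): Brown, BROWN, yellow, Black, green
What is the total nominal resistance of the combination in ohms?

8904 Ω

R1: grey, violet, white → 879; brown ×10 → 8790 Ω.
R2: brown, brown, yellow → 114; black ×1 → 114 Ω.
Series: 8790 + 114 = 8904 Ω.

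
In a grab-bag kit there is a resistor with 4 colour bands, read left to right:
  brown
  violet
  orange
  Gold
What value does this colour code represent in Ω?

Brown → 1 (first significant figure)
Violet → 7 (second significant figure)
Orange → ×10^3 multiplier
17 × 1000 = 17000 Ω

17000 Ω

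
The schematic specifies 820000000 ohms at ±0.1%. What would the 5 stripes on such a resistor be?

820000000 Ω = 820 × 10^6.
8 → grey
2 → red
0 → black
Multiplier 10^6 → blue.
±0.1% tolerance → violet.

grey, red, black, blue, violet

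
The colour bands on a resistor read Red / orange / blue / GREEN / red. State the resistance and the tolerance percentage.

23600000 Ω ±2%

Red → 2 (first significant figure)
Orange → 3 (second significant figure)
Blue → 6 (third significant figure)
Green → ×10^5 multiplier
Red → ±2% tolerance
236 × 100000 = 23600000 Ω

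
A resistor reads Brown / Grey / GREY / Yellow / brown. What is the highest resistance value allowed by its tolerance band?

1898800 Ω

Brown → 1 (first significant figure)
Grey → 8 (second significant figure)
Grey → 8 (third significant figure)
Yellow → ×10^4 multiplier
Brown → ±1% tolerance
188 × 10000 = 1880000 Ω
Highest = 1880000 × (1 + 1/100) = 1898800 Ω.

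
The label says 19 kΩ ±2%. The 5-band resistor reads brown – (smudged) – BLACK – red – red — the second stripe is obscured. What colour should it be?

19000 Ω = 190 × 10^2.
The second band gives digit 9 of the significand, and 9 is white.

white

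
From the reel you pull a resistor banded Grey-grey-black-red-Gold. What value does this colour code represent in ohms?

Grey → 8 (first significant figure)
Grey → 8 (second significant figure)
Black → 0 (third significant figure)
Red → ×10^2 multiplier
880 × 100 = 88000 Ω

88000 Ω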